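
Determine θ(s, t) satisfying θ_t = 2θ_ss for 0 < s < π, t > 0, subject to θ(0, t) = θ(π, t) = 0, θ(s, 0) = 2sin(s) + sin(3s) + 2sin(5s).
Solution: Using separation of variables θ = X(s)G(t):
Eigenfunctions: sin(ns), n = 1, 2, 3, ...
General solution: θ(s, t) = Σ c_n sin(ns) exp(-2n² t)
Matching θ(s,0) = 2sin(s) + sin(3s) + 2sin(5s) term by term: c_1=2, c_3=1, c_5=2.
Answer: θ(s, t) = 2exp(-2t)sin(s) + exp(-18t)sin(3s) + 2exp(-50t)sin(5s)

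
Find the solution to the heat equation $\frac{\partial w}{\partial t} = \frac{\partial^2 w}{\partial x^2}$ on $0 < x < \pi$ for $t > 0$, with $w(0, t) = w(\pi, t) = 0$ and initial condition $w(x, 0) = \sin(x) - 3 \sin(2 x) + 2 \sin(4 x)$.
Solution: Using separation of variables $w = X(x)T(t)$:
Eigenfunctions: $\sin(nx)$, $n = 1, 2, 3, \ldots$
General solution: $w(x, t) = \sum c_n \sin(nx) e^{-n^2 t}$
Matching $w(x,0) = \sin(x) - 3 \sin(2 x) + 2 \sin(4 x)$ term by term: $c_1=1, c_2=-3, c_4=2$.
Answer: $w(x, t) = e^{-t} \sin(x) - 3 e^{-4 t} \sin(2 x) + 2 e^{-16 t} \sin(4 x)$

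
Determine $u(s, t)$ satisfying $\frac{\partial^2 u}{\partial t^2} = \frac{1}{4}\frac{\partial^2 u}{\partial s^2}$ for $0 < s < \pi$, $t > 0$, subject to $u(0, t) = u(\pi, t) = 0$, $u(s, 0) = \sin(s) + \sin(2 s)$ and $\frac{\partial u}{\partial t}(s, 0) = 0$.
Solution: Separating variables: $u = \sum [A_n \cos(\omega_n t) + B_n \sin(\omega_n t)] \sin(ns)$, $\omega_n = n/2$. From ICs: $A_1=1, A_2=1$.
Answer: $u(s, t) = \sin(s) \cos(t/2) + \sin(2 s) \cos(t)$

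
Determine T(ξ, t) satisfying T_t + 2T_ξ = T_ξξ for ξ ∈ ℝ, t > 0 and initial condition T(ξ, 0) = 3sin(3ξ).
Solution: Moving frame: η = ξ - 2t, σ = t, T = u(η,σ), so T_t = u_σ - 2u_η and T_ξξ = u_ηη.
Hence T_t + 2T_ξ = u_σ and the PDE becomes the heat equation u_σ = u_ηη on η ∈ ℝ.
Initial data: u(η,0) = T(η,0) = 3sin(3η). Each mode sin(nη) decays as exp(-n²σ) on ℝ, so u(η,σ) = Σ c_n exp(-n²σ) sin(nη) with c_3=3: u(η,σ) = 3exp(-9σ)sin(3η).
Substituting back: T(ξ,t) = u(ξ - 2t, t).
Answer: T(ξ, t) = -3exp(-9t)sin(6t - 3ξ)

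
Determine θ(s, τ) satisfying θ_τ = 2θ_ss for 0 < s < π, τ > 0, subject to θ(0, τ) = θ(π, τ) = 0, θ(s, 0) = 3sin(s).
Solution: Separating variables: θ = Σ c_n exp(-2n²τ) sin(ns). From θ(s,0) = 3sin(s): c_1=3.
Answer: θ(s, τ) = 3exp(-2τ)sin(s)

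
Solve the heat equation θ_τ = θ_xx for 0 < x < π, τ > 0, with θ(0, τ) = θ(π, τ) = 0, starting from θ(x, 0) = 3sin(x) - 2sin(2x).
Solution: Using separation of variables θ = X(x)G(τ):
Eigenfunctions: sin(nx), n = 1, 2, 3, ...
General solution: θ(x, τ) = Σ c_n sin(nx) exp(-n² τ)
Matching θ(x,0) = 3sin(x) - 2sin(2x) term by term: c_1=3, c_2=-2.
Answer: θ(x, τ) = 3exp(-τ)sin(x) - 2exp(-4τ)sin(2x)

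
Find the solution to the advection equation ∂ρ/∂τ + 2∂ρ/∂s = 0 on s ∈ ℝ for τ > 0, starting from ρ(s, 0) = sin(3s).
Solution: By method of characteristics (waves move right with speed 2):
Along characteristics s - 2τ = const, ρ is constant, so ρ(s,τ) = f(s - 2τ) with f = ρ(·, 0).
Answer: ρ(s, τ) = sin(3s - 6τ)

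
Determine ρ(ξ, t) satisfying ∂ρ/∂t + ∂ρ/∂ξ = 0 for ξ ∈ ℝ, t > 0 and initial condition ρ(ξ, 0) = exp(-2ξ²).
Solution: By characteristics (dξ/dt = 1), ρ(ξ,t) = f(ξ - t) with f = ρ(·, 0).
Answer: ρ(ξ, t) = exp(-2(-t + ξ)²)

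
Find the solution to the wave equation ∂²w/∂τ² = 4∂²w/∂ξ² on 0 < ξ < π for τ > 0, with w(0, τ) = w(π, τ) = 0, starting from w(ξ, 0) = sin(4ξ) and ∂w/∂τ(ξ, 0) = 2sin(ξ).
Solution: Using separation of variables w = X(ξ)T(τ):
Eigenfunctions: sin(nξ), n = 1, 2, 3, ...
General solution: w(ξ, τ) = Σ [A_n cos(2n τ) + B_n sin(2n τ)] sin(nξ)
From w(ξ,0) = sin(4ξ): A_4=1. From w_τ(ξ,0) = 2sin(ξ), using w_τ(ξ,0) = Σ ω_n B_n sin(nξ) with ω_n = 2n: B_1 = 2/2 = 1.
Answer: w(ξ, τ) = sin(ξ)sin(2τ) + sin(4ξ)cos(8τ)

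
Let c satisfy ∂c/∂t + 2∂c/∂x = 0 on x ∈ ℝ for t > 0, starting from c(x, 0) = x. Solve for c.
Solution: By characteristics (dx/dt = 2), c(x,t) = f(x - 2t) with f = c(·, 0).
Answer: c(x, t) = -2t + x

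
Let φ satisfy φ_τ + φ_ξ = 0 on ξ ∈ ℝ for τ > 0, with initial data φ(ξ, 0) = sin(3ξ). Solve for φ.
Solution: By method of characteristics (waves move right with speed 1):
Along characteristics ξ - τ = const, φ is constant, so φ(ξ,τ) = f(ξ - τ) with f = φ(·, 0).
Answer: φ(ξ, τ) = sin(3ξ - 3τ)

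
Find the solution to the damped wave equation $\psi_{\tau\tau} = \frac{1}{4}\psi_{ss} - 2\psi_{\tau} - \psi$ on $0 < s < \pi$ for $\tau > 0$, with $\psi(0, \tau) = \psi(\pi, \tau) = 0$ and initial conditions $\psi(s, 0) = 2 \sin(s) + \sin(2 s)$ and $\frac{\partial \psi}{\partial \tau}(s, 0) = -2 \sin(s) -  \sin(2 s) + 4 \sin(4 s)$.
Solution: Substitute $\psi = e^{-\tau}u$, i.e. $u = e^{\tau}\psi$.
By the product rule, $\psi_{\tau} = e^{-\tau}(u_{\tau} - u)$, $\psi_{\tau\tau} = e^{-\tau}(u_{\tau\tau} - 2u_{\tau} + u)$, $\psi_{ss} = e^{-\tau}u_{ss}$.
Substituting into the PDE and dividing by $e^{-\tau}$: $u_{\tau\tau} - 2u_{\tau} + u = \frac{1}{4}u_{ss} - 2(u_{\tau} - u) - u$.
The lower-order terms cancel, leaving the standard wave equation $u_{\tau\tau} = \frac{1}{4}u_{ss}$.
Initial data for $u$: $u(s,0) = \psi(s,0) = 2 \sin(s) + \sin(2 s)$; $u_{\tau}(s,0) = \psi_{\tau}(s,0) + \psi(s,0) = 4 \sin(4 s)$. The boundary conditions carry over: $u(0,\tau) = u(\pi,\tau) = 0$.
Solve for $u$:
  Using separation of variables $u = X(s)T(\tau)$:
  Eigenfunctions: $\sin(ns)$, $n = 1, 2, 3, \ldots$
  General solution: $u(s, \tau) = \sum [A_n \cos(n \tau/2) + B_n \sin(n \tau/2)] \sin(ns)$
  From $u(s,0) = 2 \sin(s) + \sin(2 s)$: $A_1=2, A_2=1$. From $u_{\tau}(s,0) = 4 \sin(4 s)$, using $u_{\tau}(s,0) = \sum \omega_n B_n \sin(ns)$ with $\omega_n = n/2$: $B_4 = 4/2 = 2$.
Hence $u(s,\tau) = 2 \sin(s) \cos(\tau/2) + \sin(2 s) \cos(\tau) + 2 \sin(4 s) \sin(2 \tau)$.
Transform back: $\psi(s,\tau) = e^{-\tau}u(s,\tau)$.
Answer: $\psi(s, \tau) = 2 e^{-\tau} \sin(2 \tau) \sin(4 s) + 2 e^{-\tau} \sin(s) \cos(\tau/2) + e^{-\tau} \sin(2 s) \cos(\tau)$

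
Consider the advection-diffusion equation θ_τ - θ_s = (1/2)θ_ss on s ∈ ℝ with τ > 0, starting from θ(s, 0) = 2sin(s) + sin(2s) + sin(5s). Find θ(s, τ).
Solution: Change to a moving frame: let η = s + τ, σ = τ and write θ(s,τ) = u(η,σ).
By the chain rule θ_τ = u_σ + u_η, θ_s = u_η, θ_ss = u_ηη.
Then θ_τ - θ_s = u_σ: the advection term cancels and the PDE becomes the heat equation u_σ = (1/2)u_ηη on η ∈ ℝ.
Initial data: u(η,0) = θ(η,0) = 2sin(η) + sin(2η) + sin(5η).
On η ∈ ℝ each mode satisfies (sin(nη))″ = -n² sin(nη), so exp(-n²σ/2) sin(nη) solves the heat equation; by superposition u(η,σ) = Σ c_n exp(-n²σ/2) sin(nη).
Reading off the coefficients: c_1=2, c_2=1, c_5=1, so u(η,σ) = exp(-2σ)sin(2η) + 2exp(-σ/2)sin(η) + exp(-25σ/2)sin(5η).
Substituting back η = s + τ, σ = τ: θ(s,τ) = u(s + τ, τ).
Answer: θ(s, τ) = exp(-2τ)sin(2s + 2τ) + 2exp(-τ/2)sin(s + τ) + exp(-25τ/2)sin(5s + 5τ)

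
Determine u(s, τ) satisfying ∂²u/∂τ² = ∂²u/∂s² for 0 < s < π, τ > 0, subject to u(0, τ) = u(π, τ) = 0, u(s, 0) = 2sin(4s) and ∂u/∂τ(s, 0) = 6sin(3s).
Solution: Using separation of variables u = X(s)T(τ):
Eigenfunctions: sin(ns), n = 1, 2, 3, ...
General solution: u(s, τ) = Σ [A_n cos(n τ) + B_n sin(n τ)] sin(ns)
From u(s,0) = 2sin(4s): A_4=2. From u_τ(s,0) = 6sin(3s), using u_τ(s,0) = Σ ω_n B_n sin(ns) with ω_n = n: B_3 = 6/3 = 2.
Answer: u(s, τ) = 2sin(3s)sin(3τ) + 2sin(4s)cos(4τ)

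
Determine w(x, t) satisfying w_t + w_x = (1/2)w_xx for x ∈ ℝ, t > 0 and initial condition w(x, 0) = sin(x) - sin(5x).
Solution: Moving frame: η = x - t, σ = t, w = u(η,σ), so w_t = u_σ - u_η and w_xx = u_ηη.
Hence w_t + w_x = u_σ and the PDE becomes the heat equation u_σ = (1/2)u_ηη on η ∈ ℝ.
Initial data: u(η,0) = w(η,0) = sin(η) - sin(5η). Each mode sin(nη) decays as exp(-n²σ/2) on ℝ, so u(η,σ) = Σ c_n exp(-n²σ/2) sin(nη) with c_1=1, c_5=-1: u(η,σ) = exp(-σ/2)sin(η) - exp(-25σ/2)sin(5η).
Substituting back: w(x,t) = u(x - t, t).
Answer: w(x, t) = -exp(-t/2)sin(t - x) + exp(-25t/2)sin(5t - 5x)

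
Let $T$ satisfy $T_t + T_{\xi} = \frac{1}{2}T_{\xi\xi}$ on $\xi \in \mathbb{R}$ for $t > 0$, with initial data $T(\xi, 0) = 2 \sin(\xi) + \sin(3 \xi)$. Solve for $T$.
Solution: Change to a moving frame: let $\eta = \xi - t$, $\sigma = t$ and write $T(\xi,t) = u(\eta,\sigma)$.
By the chain rule $T_t = u_{\sigma} - u_{\eta}$, $T_{\xi} = u_{\eta}$, $T_{\xi\xi} = u_{\eta\eta}$.
Then $T_t + T_{\xi} = u_{\sigma}$: the advection term cancels and the PDE becomes the heat equation $u_{\sigma} = \frac{1}{2}u_{\eta\eta}$ on $\eta \in \mathbb{R}$.
Initial data: $u(\eta,0) = T(\eta,0) = 2 \sin(\eta) + \sin(3 \eta)$.
On $\eta \in \mathbb{R}$ each mode satisfies $(\sin(n\eta))'' = -n^2 \sin(n\eta)$, so $e^{-n^2\sigma/2} \sin(n\eta)$ solves the heat equation; by superposition $u(\eta,\sigma) = \sum c_n e^{-n^2\sigma/2} \sin(n\eta)$.
Reading off the coefficients: $c_1=2, c_3=1$, so $u(\eta,\sigma) = 2 e^{-\sigma/2} \sin(\eta) + e^{-9 \sigma/2} \sin(3 \eta)$.
Substituting back $\eta = \xi - t$, $\sigma = t$: $T(\xi,t) = u(\xi - t, t)$.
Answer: $T(\xi, t) = 2 e^{-t/2} \sin(\xi - t) + e^{-9 t/2} \sin(3 \xi - 3 t)$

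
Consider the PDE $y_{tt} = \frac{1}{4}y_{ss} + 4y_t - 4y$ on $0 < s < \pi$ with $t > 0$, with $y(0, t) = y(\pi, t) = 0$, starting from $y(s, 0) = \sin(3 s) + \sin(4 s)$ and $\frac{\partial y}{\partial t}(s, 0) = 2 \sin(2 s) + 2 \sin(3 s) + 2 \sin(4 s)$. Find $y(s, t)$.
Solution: Substitute $y = e^{2t}u$, i.e. $u = e^{-2t}y$.
By the product rule, $y_t = e^{2t}(u_t + 2u)$, $y_{tt} = e^{2t}(u_{tt} + 4u_t + 4u)$, $y_{ss} = e^{2t}u_{ss}$.
Substituting into the PDE and dividing by $e^{2t}$: $u_{tt} + 4u_t + 4u = \frac{1}{4}u_{ss} + 4(u_t + 2u) - 4u$.
The lower-order terms cancel, leaving the standard wave equation $u_{tt} = \frac{1}{4}u_{ss}$.
Initial data for $u$: $u(s,0) = y(s,0) = \sin(3 s) + \sin(4 s)$; $u_t(s,0) = y_t(s,0) - 2y(s,0) = 2 \sin(2 s)$. The boundary conditions carry over: $u(0,t) = u(\pi,t) = 0$.
Solve for $u$:
  Using separation of variables $u = X(s)T(t)$:
  Eigenfunctions: $\sin(ns)$, $n = 1, 2, 3, \ldots$
  General solution: $u(s, t) = \sum [A_n \cos(n t/2) + B_n \sin(n t/2)] \sin(ns)$
  From $u(s,0) = \sin(3 s) + \sin(4 s)$: $A_3=1, A_4=1$. From $u_t(s,0) = 2 \sin(2 s)$, using $u_t(s,0) = \sum \omega_n B_n \sin(ns)$ with $\omega_n = n/2$: $B_2 = 2/1 = 2$.
Hence $u(s,t) = 2 \sin(2 s) \sin(t) + \sin(3 s) \cos(3 t/2) + \sin(4 s) \cos(2 t)$.
Transform back: $y(s,t) = e^{2t}u(s,t)$.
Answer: $y(s, t) = 2 e^{2 t} \sin(2 s) \sin(t) + e^{2 t} \sin(3 s) \cos(3 t/2) + e^{2 t} \sin(4 s) \cos(2 t)$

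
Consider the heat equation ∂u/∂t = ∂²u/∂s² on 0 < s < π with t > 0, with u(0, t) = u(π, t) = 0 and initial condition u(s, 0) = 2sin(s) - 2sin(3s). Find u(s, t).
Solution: Using separation of variables u = X(s)T(t):
Eigenfunctions: sin(ns), n = 1, 2, 3, ...
General solution: u(s, t) = Σ c_n sin(ns) exp(-n² t)
Matching u(s,0) = 2sin(s) - 2sin(3s) term by term: c_1=2, c_3=-2.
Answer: u(s, t) = 2exp(-t)sin(s) - 2exp(-9t)sin(3s)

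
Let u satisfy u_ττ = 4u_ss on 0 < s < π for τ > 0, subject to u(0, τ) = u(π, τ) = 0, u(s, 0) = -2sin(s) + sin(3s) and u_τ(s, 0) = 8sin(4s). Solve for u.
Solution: Separating variables: u = Σ [A_n cos(ω_n τ) + B_n sin(ω_n τ)] sin(ns), ω_n = 2n. From ICs (B_n = velocity coefficient / ω_n): A_1=-2, A_3=1, B_4=1.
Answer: u(s, τ) = -2sin(s)cos(2τ) + sin(3s)cos(6τ) + sin(4s)sin(8τ)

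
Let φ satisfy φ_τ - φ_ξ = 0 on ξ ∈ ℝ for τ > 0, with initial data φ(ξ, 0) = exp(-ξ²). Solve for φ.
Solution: By method of characteristics (waves move left with speed 1):
Along characteristics ξ + τ = const, φ is constant, so φ(ξ,τ) = f(ξ + τ) with f = φ(·, 0).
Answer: φ(ξ, τ) = exp(-(ξ + τ)²)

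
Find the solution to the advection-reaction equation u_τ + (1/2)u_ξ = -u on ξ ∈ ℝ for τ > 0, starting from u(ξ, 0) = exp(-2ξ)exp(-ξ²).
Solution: Substitute u = exp(-2ξ)w.
Then u_ξ = exp(-2ξ)(w_ξ - 2w), u_τ = exp(-2ξ)w_τ; substituting and dividing by exp(-2ξ), the lower-order terms cancel: w_τ + (1/2)w_ξ = 0 (standard advection equation).
Data for w: w(ξ,0) = exp(2ξ)u(ξ,0) = exp(-ξ²).
By characteristics (dξ/dτ = 1/2), w(ξ,τ) = f(ξ - (1/2)τ) with f = w(·, 0).
So w(ξ,τ) = exp(-(ξ - τ/2)²), and u(ξ,τ) = exp(-2ξ)w(ξ,τ).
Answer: u(ξ, τ) = exp(-2ξ)exp(-(ξ - τ/2)²)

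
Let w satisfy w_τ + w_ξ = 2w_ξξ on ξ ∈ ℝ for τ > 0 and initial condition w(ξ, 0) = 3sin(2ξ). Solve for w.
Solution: Moving frame: η = ξ - τ, σ = τ, w = u(η,σ), so w_τ = u_σ - u_η and w_ξξ = u_ηη.
Hence w_τ + w_ξ = u_σ and the PDE becomes the heat equation u_σ = 2u_ηη on η ∈ ℝ.
Initial data: u(η,0) = w(η,0) = 3sin(2η). Each mode sin(nη) decays as exp(-2n²σ) on ℝ, so u(η,σ) = Σ c_n exp(-2n²σ) sin(nη) with c_2=3: u(η,σ) = 3exp(-8σ)sin(2η).
Substituting back: w(ξ,τ) = u(ξ - τ, τ).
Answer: w(ξ, τ) = 3exp(-8τ)sin(2ξ - 2τ)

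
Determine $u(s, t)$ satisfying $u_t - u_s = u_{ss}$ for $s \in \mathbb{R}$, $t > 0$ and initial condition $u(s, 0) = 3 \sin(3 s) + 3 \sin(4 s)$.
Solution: Change to a moving frame: let $\eta = s + t$, $\sigma = t$ and write $u(s,t) = w(\eta,\sigma)$.
By the chain rule $u_t = w_{\sigma} + w_{\eta}$, $u_s = w_{\eta}$, $u_{ss} = w_{\eta\eta}$.
Then $u_t - u_s = w_{\sigma}$: the advection term cancels and the PDE becomes the heat equation $w_{\sigma} = w_{\eta\eta}$ on $\eta \in \mathbb{R}$.
Initial data: $w(\eta,0) = u(\eta,0) = 3 \sin(3 \eta) + 3 \sin(4 \eta)$.
On $\eta \in \mathbb{R}$ each mode satisfies $(\sin(n\eta))'' = -n^2 \sin(n\eta)$, so $e^{-n^2\sigma} \sin(n\eta)$ solves the heat equation; by superposition $w(\eta,\sigma) = \sum c_n e^{-n^2\sigma} \sin(n\eta)$.
Reading off the coefficients: $c_3=3, c_4=3$, so $w(\eta,\sigma) = 3 e^{-9 \sigma} \sin(3 \eta) + 3 e^{-16 \sigma} \sin(4 \eta)$.
Substituting back $\eta = s + t$, $\sigma = t$: $u(s,t) = w(s + t, t)$.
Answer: $u(s, t) = 3 e^{-9 t} \sin(3 s + 3 t) + 3 e^{-16 t} \sin(4 s + 4 t)$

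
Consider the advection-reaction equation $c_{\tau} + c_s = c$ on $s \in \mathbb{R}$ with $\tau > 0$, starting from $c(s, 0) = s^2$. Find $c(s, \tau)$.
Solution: Substitute $c = e^{\tau}u$.
Then $c_{\tau} = e^{\tau}(u_{\tau} + u)$, $c_s = e^{\tau}u_s$; substituting and dividing by $e^{\tau}$, the lower-order terms cancel: $u_{\tau} + u_s = 0$ (standard advection equation).
Data for $u$: $u(s,0) = c(s,0) = s^2$.
By characteristics ($ds/d\tau = 1$), $u(s,\tau) = f(s - \tau)$ with $f = u( \cdot , 0)$.
So $u(s,\tau) = s^2 - 2 s \tau + \tau^2$, and $c(s,\tau) = e^{\tau}u(s,\tau)$.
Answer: $c(s, \tau) = \tau^2 e^{\tau} - 2 \tau s e^{\tau} + s^2 e^{\tau}$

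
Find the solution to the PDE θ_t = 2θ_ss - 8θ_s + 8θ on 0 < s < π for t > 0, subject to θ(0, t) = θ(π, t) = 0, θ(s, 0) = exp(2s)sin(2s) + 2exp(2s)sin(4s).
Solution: Substitute θ = exp(2s)u.
Then θ_s = exp(2s)(u_s + 2u), θ_ss = exp(2s)(u_ss + 4u_s + 4u), θ_t = exp(2s)u_t; substituting and dividing by exp(2s), the lower-order terms cancel: u_t = 2u_ss (standard heat equation).
Data for u: u(s,0) = exp(-2s)θ(s,0) = sin(2s) + 2sin(4s). The boundary conditions carry over: u(0,t) = u(π,t) = 0.
Separating variables: u = Σ c_n exp(-2n²t) sin(ns). From u(s,0) = sin(2s) + 2sin(4s): c_2=1, c_4=2.
So u(s,t) = exp(-8t)sin(2s) + 2exp(-32t)sin(4s), and θ(s,t) = exp(2s)u(s,t).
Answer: θ(s, t) = exp(2s)exp(-8t)sin(2s) + 2exp(2s)exp(-32t)sin(4s)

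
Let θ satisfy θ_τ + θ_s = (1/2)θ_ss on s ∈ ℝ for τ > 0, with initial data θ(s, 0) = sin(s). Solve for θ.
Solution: Moving frame: η = s - τ, σ = τ, θ = u(η,σ), so θ_τ = u_σ - u_η and θ_ss = u_ηη.
Hence θ_τ + θ_s = u_σ and the PDE becomes the heat equation u_σ = (1/2)u_ηη on η ∈ ℝ.
Initial data: u(η,0) = θ(η,0) = sin(η). Each mode sin(nη) decays as exp(-n²σ/2) on ℝ, so u(η,σ) = Σ c_n exp(-n²σ/2) sin(nη) with c_1=1: u(η,σ) = exp(-σ/2)sin(η).
Substituting back: θ(s,τ) = u(s - τ, τ).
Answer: θ(s, τ) = exp(-τ/2)sin(s - τ)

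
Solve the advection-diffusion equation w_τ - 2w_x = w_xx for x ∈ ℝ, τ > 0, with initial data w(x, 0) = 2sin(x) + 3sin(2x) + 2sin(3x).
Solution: Moving frame: η = x + 2τ, σ = τ, w = u(η,σ), so w_τ = u_σ + 2u_η and w_xx = u_ηη.
Hence w_τ - 2w_x = u_σ and the PDE becomes the heat equation u_σ = u_ηη on η ∈ ℝ.
Initial data: u(η,0) = w(η,0) = 2sin(η) + 3sin(2η) + 2sin(3η). Each mode sin(nη) decays as exp(-n²σ) on ℝ, so u(η,σ) = Σ c_n exp(-n²σ) sin(nη) with c_1=2, c_2=3, c_3=2: u(η,σ) = 2exp(-σ)sin(η) + 3exp(-4σ)sin(2η) + 2exp(-9σ)sin(3η).
Substituting back: w(x,τ) = u(x + 2τ, τ).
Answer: w(x, τ) = 2exp(-τ)sin(x + 2τ) + 3exp(-4τ)sin(2x + 4τ) + 2exp(-9τ)sin(3x + 6τ)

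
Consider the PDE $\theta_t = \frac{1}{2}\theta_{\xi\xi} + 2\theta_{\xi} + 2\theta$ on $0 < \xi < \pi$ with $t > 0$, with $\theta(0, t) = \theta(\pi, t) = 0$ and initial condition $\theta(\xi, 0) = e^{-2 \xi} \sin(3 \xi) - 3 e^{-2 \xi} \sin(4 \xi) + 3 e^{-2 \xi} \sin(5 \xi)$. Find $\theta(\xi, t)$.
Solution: Substitute $\theta = e^{-2\xi}u$.
Then $\theta_{\xi} = e^{-2\xi}(u_{\xi} - 2u)$, $\theta_{\xi\xi} = e^{-2\xi}(u_{\xi\xi} - 4u_{\xi} + 4u)$, $\theta_t = e^{-2\xi}u_t$; substituting and dividing by $e^{-2\xi}$, the lower-order terms cancel: $u_t = \frac{1}{2}u_{\xi\xi}$ (standard heat equation).
Data for $u$: $u(\xi,0) = e^{2\xi}\theta(\xi,0) = \sin(3 \xi) - 3 \sin(4 \xi) + 3 \sin(5 \xi)$. The boundary conditions carry over: $u(0,t) = u(\pi,t) = 0$.
Separating variables: $u = \sum c_n e^{-n^2t/2} \sin(n\xi)$. From $u(\xi,0) = \sin(3 \xi) - 3 \sin(4 \xi) + 3 \sin(5 \xi)$: $c_3=1, c_4=-3, c_5=3$.
So $u(\xi,t) = -3 e^{-8 t} \sin(4 \xi) + e^{-9 t/2} \sin(3 \xi) + 3 e^{-25 t/2} \sin(5 \xi)$, and $\theta(\xi,t) = e^{-2\xi}u(\xi,t)$.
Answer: $\theta(\xi, t) = -3 e^{-2 \xi} e^{-8 t} \sin(4 \xi) + e^{-2 \xi} e^{-9 t/2} \sin(3 \xi) + 3 e^{-2 \xi} e^{-25 t/2} \sin(5 \xi)$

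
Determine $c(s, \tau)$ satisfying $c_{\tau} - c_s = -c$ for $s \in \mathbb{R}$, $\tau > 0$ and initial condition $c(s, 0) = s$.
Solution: Substitute $c = e^{-\tau}u$, i.e. $u = e^{\tau}c$.
By the product rule, $c_{\tau} = e^{-\tau}(u_{\tau} - u)$, $c_s = e^{-\tau}u_s$.
Substituting into the PDE and dividing by $e^{-\tau}$: $u_{\tau} - u - u_s = -u$.
The lower-order terms cancel, leaving the standard advection equation $u_{\tau} - u_s = 0$.
Initial data for $u$: $u(s,0) = c(s,0) = s$.
Solve for $u$:
  By method of characteristics (waves move left with speed 1):
  Along characteristics $s + \tau =$ const, $u$ is constant, so $u(s,\tau) = f(s + \tau)$ with $f = u( \cdot , 0)$.
Hence $u(s,\tau) = s + \tau$.
Transform back: $c(s,\tau) = e^{-\tau}u(s,\tau)$.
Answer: $c(s, \tau) = \tau e^{-\tau} + s e^{-\tau}$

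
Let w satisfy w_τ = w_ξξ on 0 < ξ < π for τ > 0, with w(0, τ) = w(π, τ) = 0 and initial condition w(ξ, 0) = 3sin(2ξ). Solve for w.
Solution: Using separation of variables w = X(ξ)T(τ):
Eigenfunctions: sin(nξ), n = 1, 2, 3, ...
General solution: w(ξ, τ) = Σ c_n sin(nξ) exp(-n² τ)
Matching w(ξ,0) = 3sin(2ξ) term by term: c_2=3.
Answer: w(ξ, τ) = 3exp(-4τ)sin(2ξ)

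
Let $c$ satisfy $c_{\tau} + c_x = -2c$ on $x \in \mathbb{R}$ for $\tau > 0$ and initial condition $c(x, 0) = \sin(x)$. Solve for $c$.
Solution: Substitute $c = e^{-2\tau}u$, i.e. $u = e^{2\tau}c$.
By the product rule, $c_{\tau} = e^{-2\tau}(u_{\tau} - 2u)$, $c_x = e^{-2\tau}u_x$.
Substituting into the PDE and dividing by $e^{-2\tau}$: $u_{\tau} - 2u + u_x = -2u$.
The lower-order terms cancel, leaving the standard advection equation $u_{\tau} + u_x = 0$.
Initial data for $u$: $u(x,0) = c(x,0) = \sin(x)$.
Solve for $u$:
  By method of characteristics (waves move right with speed 1):
  Along characteristics $x - \tau =$ const, $u$ is constant, so $u(x,\tau) = f(x - \tau)$ with $f = u( \cdot , 0)$.
Hence $u(x,\tau) = \sin(x - \tau)$.
Transform back: $c(x,\tau) = e^{-2\tau}u(x,\tau)$.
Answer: $c(x, \tau) = - e^{-2 \tau} \sin(\tau - x)$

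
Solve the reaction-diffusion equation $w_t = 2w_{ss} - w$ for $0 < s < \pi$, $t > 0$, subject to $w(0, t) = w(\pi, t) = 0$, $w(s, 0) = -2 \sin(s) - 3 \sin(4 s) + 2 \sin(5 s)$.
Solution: Substitute $w = e^{-t}u$, i.e. $u = e^{t}w$.
By the product rule, $w_t = e^{-t}(u_t - u)$, $w_{ss} = e^{-t}u_{ss}$.
Substituting into the PDE and dividing by $e^{-t}$: $u_t - u = 2u_{ss} - u$.
The lower-order terms cancel, leaving the standard heat equation $u_t = 2u_{ss}$.
Initial data for $u$: $u(s,0) = w(s,0) = -2 \sin(s) - 3 \sin(4 s) + 2 \sin(5 s)$. The boundary conditions carry over: $u(0,t) = u(\pi,t) = 0$.
Solve for $u$:
  Using separation of variables $u = X(s)T(t)$:
  Eigenfunctions: $\sin(ns)$, $n = 1, 2, 3, \ldots$
  General solution: $u(s, t) = \sum c_n \sin(ns) e^{-2n^2 t}$
  Matching $u(s,0) = -2 \sin(s) - 3 \sin(4 s) + 2 \sin(5 s)$ term by term: $c_1=-2, c_4=-3, c_5=2$.
Hence $u(s,t) = -2 e^{-2 t} \sin(s) - 3 e^{-32 t} \sin(4 s) + 2 e^{-50 t} \sin(5 s)$.
Transform back: $w(s,t) = e^{-t}u(s,t)$.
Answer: $w(s, t) = -2 e^{-3 t} \sin(s) - 3 e^{-33 t} \sin(4 s) + 2 e^{-51 t} \sin(5 s)$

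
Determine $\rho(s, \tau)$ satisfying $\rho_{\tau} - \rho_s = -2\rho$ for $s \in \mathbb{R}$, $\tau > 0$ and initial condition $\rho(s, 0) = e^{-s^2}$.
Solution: Substitute $\rho = e^{-2\tau}u$, i.e. $u = e^{2\tau}\rho$.
By the product rule, $\rho_{\tau} = e^{-2\tau}(u_{\tau} - 2u)$, $\rho_s = e^{-2\tau}u_s$.
Substituting into the PDE and dividing by $e^{-2\tau}$: $u_{\tau} - 2u - u_s = -2u$.
The lower-order terms cancel, leaving the standard advection equation $u_{\tau} - u_s = 0$.
Initial data for $u$: $u(s,0) = \rho(s,0) = e^{-s^2}$.
Solve for $u$:
  By method of characteristics (waves move left with speed 1):
  Along characteristics $s + \tau =$ const, $u$ is constant, so $u(s,\tau) = f(s + \tau)$ with $f = u( \cdot , 0)$.
Hence $u(s,\tau) = e^{-(s + \tau)^2}$.
Transform back: $\rho(s,\tau) = e^{-2\tau}u(s,\tau)$.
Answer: $\rho(s, \tau) = e^{-2 \tau} e^{-(\tau + s)^2}$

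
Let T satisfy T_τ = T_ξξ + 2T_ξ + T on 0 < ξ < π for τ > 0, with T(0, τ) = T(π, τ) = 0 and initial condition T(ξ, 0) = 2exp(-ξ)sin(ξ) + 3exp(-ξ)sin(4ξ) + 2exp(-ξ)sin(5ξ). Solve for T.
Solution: Substitute T = exp(-ξ)u.
Then T_ξ = exp(-ξ)(u_ξ - u), T_ξξ = exp(-ξ)(u_ξξ - 2u_ξ + u), T_τ = exp(-ξ)u_τ; substituting and dividing by exp(-ξ), the lower-order terms cancel: u_τ = u_ξξ (standard heat equation).
Data for u: u(ξ,0) = exp(ξ)T(ξ,0) = 2sin(ξ) + 3sin(4ξ) + 2sin(5ξ). The boundary conditions carry over: u(0,τ) = u(π,τ) = 0.
Separating variables: u = Σ c_n exp(-n²τ) sin(nξ). From u(ξ,0) = 2sin(ξ) + 3sin(4ξ) + 2sin(5ξ): c_1=2, c_4=3, c_5=2.
So u(ξ,τ) = 2exp(-τ)sin(ξ) + 3exp(-16τ)sin(4ξ) + 2exp(-25τ)sin(5ξ), and T(ξ,τ) = exp(-ξ)u(ξ,τ).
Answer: T(ξ, τ) = 2exp(-ξ)exp(-τ)sin(ξ) + 3exp(-ξ)exp(-16τ)sin(4ξ) + 2exp(-ξ)exp(-25τ)sin(5ξ)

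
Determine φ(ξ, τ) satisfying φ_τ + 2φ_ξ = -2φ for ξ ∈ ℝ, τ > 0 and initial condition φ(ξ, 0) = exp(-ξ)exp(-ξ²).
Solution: Substitute φ = exp(-ξ)u, i.e. u = exp(ξ)φ.
By the product rule, φ_ξ = exp(-ξ)(u_ξ - u), φ_τ = exp(-ξ)u_τ.
Substituting into the PDE and dividing by exp(-ξ): u_τ + 2(u_ξ - u) = -2u.
The lower-order terms cancel, leaving the standard advection equation u_τ + 2u_ξ = 0.
Initial data for u: u(ξ,0) = exp(ξ)φ(ξ,0) = exp(-ξ²).
Solve for u:
  By method of characteristics (waves move right with speed 2):
  Along characteristics ξ - 2τ = const, u is constant, so u(ξ,τ) = f(ξ - 2τ) with f = u(·, 0).
Hence u(ξ,τ) = exp(-(ξ - 2τ)²).
Transform back: φ(ξ,τ) = exp(-ξ)u(ξ,τ).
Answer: φ(ξ, τ) = exp(-ξ)exp(-(ξ - 2τ)²)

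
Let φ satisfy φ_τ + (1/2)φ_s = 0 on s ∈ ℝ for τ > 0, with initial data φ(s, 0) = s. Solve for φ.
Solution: By method of characteristics (waves move right with speed 1/2):
Along characteristics s - (1/2)τ = const, φ is constant, so φ(s,τ) = f(s - (1/2)τ) with f = φ(·, 0).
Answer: φ(s, τ) = s - (1/2)τ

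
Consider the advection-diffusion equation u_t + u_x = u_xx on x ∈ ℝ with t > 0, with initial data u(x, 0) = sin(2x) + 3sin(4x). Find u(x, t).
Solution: Change to a moving frame: let η = x - t, σ = t and write u(x,t) = w(η,σ).
By the chain rule u_t = w_σ - w_η, u_x = w_η, u_xx = w_ηη.
Then u_t + u_x = w_σ: the advection term cancels and the PDE becomes the heat equation w_σ = w_ηη on η ∈ ℝ.
Initial data: w(η,0) = u(η,0) = sin(2η) + 3sin(4η).
On η ∈ ℝ each mode satisfies (sin(nη))″ = -n² sin(nη), so exp(-n²σ) sin(nη) solves the heat equation; by superposition w(η,σ) = Σ c_n exp(-n²σ) sin(nη).
Reading off the coefficients: c_2=1, c_4=3, so w(η,σ) = exp(-4σ)sin(2η) + 3exp(-16σ)sin(4η).
Substituting back η = x - t, σ = t: u(x,t) = w(x - t, t).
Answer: u(x, t) = -exp(-4t)sin(2t - 2x) - 3exp(-16t)sin(4t - 4x)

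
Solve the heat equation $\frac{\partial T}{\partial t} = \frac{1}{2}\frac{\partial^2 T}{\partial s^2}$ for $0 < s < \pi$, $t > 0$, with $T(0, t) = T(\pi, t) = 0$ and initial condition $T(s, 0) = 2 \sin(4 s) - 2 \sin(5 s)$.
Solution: Using separation of variables $T = X(s)G(t)$:
Eigenfunctions: $\sin(ns)$, $n = 1, 2, 3, \ldots$
General solution: $T(s, t) = \sum c_n \sin(ns) e^{-n^2 t/2}$
Matching $T(s,0) = 2 \sin(4 s) - 2 \sin(5 s)$ term by term: $c_4=2, c_5=-2$.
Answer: $T(s, t) = 2 e^{-8 t} \sin(4 s) - 2 e^{-25 t/2} \sin(5 s)$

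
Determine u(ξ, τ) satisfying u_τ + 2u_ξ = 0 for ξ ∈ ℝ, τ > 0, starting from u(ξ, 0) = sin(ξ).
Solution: By method of characteristics (waves move right with speed 2):
Along characteristics ξ - 2τ = const, u is constant, so u(ξ,τ) = f(ξ - 2τ) with f = u(·, 0).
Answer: u(ξ, τ) = sin(ξ - 2τ)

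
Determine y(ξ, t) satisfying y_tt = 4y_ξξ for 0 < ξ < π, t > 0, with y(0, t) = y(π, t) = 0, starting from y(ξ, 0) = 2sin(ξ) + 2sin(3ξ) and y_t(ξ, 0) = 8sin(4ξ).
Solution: Using separation of variables y = X(ξ)T(t):
Eigenfunctions: sin(nξ), n = 1, 2, 3, ...
General solution: y(ξ, t) = Σ [A_n cos(2n t) + B_n sin(2n t)] sin(nξ)
From y(ξ,0) = 2sin(ξ) + 2sin(3ξ): A_1=2, A_3=2. From y_t(ξ,0) = 8sin(4ξ), using y_t(ξ,0) = Σ ω_n B_n sin(nξ) with ω_n = 2n: B_4 = 8/8 = 1.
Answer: y(ξ, t) = sin(8t)sin(4ξ) + 2sin(ξ)cos(2t) + 2sin(3ξ)cos(6t)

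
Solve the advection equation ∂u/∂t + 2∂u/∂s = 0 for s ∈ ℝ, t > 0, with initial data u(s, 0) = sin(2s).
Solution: By method of characteristics (waves move right with speed 2):
Along characteristics s - 2t = const, u is constant, so u(s,t) = f(s - 2t) with f = u(·, 0).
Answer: u(s, t) = sin(2s - 4t)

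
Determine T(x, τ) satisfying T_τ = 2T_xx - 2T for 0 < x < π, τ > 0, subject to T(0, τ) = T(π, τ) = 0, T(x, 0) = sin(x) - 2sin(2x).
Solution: Substitute T = exp(-2τ)u, i.e. u = exp(2τ)T.
By the product rule, T_τ = exp(-2τ)(u_τ - 2u), T_xx = exp(-2τ)u_xx.
Substituting into the PDE and dividing by exp(-2τ): u_τ - 2u = 2u_xx - 2u.
The lower-order terms cancel, leaving the standard heat equation u_τ = 2u_xx.
Initial data for u: u(x,0) = T(x,0) = sin(x) - 2sin(2x). The boundary conditions carry over: u(0,τ) = u(π,τ) = 0.
Solve for u:
  Using separation of variables u = X(x)G(τ):
  Eigenfunctions: sin(nx), n = 1, 2, 3, ...
  General solution: u(x, τ) = Σ c_n sin(nx) exp(-2n² τ)
  Matching u(x,0) = sin(x) - 2sin(2x) term by term: c_1=1, c_2=-2.
Hence u(x,τ) = exp(-2τ)sin(x) - 2exp(-8τ)sin(2x).
Transform back: T(x,τ) = exp(-2τ)u(x,τ).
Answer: T(x, τ) = exp(-4τ)sin(x) - 2exp(-10τ)sin(2x)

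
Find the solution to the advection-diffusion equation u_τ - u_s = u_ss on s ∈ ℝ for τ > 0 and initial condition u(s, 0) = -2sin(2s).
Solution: Moving frame: η = s + τ, σ = τ, u = w(η,σ), so u_τ = w_σ + w_η and u_ss = w_ηη.
Hence u_τ - u_s = w_σ and the PDE becomes the heat equation w_σ = w_ηη on η ∈ ℝ.
Initial data: w(η,0) = u(η,0) = -2sin(2η). Each mode sin(nη) decays as exp(-n²σ) on ℝ, so w(η,σ) = Σ c_n exp(-n²σ) sin(nη) with c_2=-2: w(η,σ) = -2exp(-4σ)sin(2η).
Substituting back: u(s,τ) = w(s + τ, τ).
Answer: u(s, τ) = -2exp(-4τ)sin(2s + 2τ)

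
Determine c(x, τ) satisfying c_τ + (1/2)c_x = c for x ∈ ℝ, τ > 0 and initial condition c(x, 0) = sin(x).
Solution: Substitute c = exp(τ)u.
Then c_τ = exp(τ)(u_τ + u), c_x = exp(τ)u_x; substituting and dividing by exp(τ), the lower-order terms cancel: u_τ + (1/2)u_x = 0 (standard advection equation).
Data for u: u(x,0) = c(x,0) = sin(x).
By characteristics (dx/dτ = 1/2), u(x,τ) = f(x - (1/2)τ) with f = u(·, 0).
So u(x,τ) = sin(x - τ/2), and c(x,τ) = exp(τ)u(x,τ).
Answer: c(x, τ) = exp(τ)sin(x - τ/2)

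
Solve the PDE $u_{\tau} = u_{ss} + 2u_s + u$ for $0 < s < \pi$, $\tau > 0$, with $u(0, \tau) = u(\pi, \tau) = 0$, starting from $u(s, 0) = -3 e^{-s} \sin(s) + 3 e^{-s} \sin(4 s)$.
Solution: Substitute $u = e^{-s}w$, i.e. $w = e^{s}u$.
By the product rule, $u_s = e^{-s}(w_s - w)$, $u_{ss} = e^{-s}(w_{ss} - 2w_s + w)$, $u_{\tau} = e^{-s}w_{\tau}$.
Substituting into the PDE and dividing by $e^{-s}$: $w_{\tau} = (w_{ss} - 2w_s + w) + 2(w_s - w) + w$.
The lower-order terms cancel, leaving the standard heat equation $w_{\tau} = w_{ss}$.
Initial data for $w$: $w(s,0) = e^{s}u(s,0) = -3 \sin(s) + 3 \sin(4 s)$. The boundary conditions carry over: $w(0,\tau) = w(\pi,\tau) = 0$.
Solve for $w$:
  Using separation of variables $w = X(s)T(\tau)$:
  Eigenfunctions: $\sin(ns)$, $n = 1, 2, 3, \ldots$
  General solution: $w(s, \tau) = \sum c_n \sin(ns) e^{-n^2 \tau}$
  Matching $w(s,0) = -3 \sin(s) + 3 \sin(4 s)$ term by term: $c_1=-3, c_4=3$.
Hence $w(s,\tau) = -3 e^{-\tau} \sin(s) + 3 e^{-16 \tau} \sin(4 s)$.
Transform back: $u(s,\tau) = e^{-s}w(s,\tau)$.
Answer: $u(s, \tau) = -3 e^{-\tau} e^{-s} \sin(s) + 3 e^{-16 \tau} e^{-s} \sin(4 s)$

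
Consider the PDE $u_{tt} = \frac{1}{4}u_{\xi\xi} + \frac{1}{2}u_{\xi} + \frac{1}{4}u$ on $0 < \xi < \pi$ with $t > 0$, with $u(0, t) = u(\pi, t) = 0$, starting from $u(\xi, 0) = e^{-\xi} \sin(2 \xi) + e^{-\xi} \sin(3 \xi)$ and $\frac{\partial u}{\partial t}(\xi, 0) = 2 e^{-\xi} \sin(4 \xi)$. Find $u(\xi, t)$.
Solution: Substitute $u = e^{-\xi}w$.
Then $u_{\xi} = e^{-\xi}(w_{\xi} - w)$, $u_{\xi\xi} = e^{-\xi}(w_{\xi\xi} - 2w_{\xi} + w)$, $u_{tt} = e^{-\xi}w_{tt}$; substituting and dividing by $e^{-\xi}$, the lower-order terms cancel: $w_{tt} = \frac{1}{4}w_{\xi\xi}$ (standard wave equation).
Data for $w$: $w(\xi,0) = e^{\xi}u(\xi,0) = \sin(2 \xi) + \sin(3 \xi)$; $w_t(\xi,0) = e^{\xi}u_t(\xi,0) = 2 \sin(4 \xi)$. The boundary conditions carry over: $w(0,t) = w(\pi,t) = 0$.
Separating variables: $w = \sum [A_n \cos(\omega_n t) + B_n \sin(\omega_n t)] \sin(n\xi)$, $\omega_n = n/2$. From ICs ($B_n$ = velocity coefficient / $\omega_n$): $A_2=1, A_3=1, B_4=1$.
So $w(\xi,t) = \sin(2 t) \sin(4 \xi) + \sin(2 \xi) \cos(t) + \sin(3 \xi) \cos(3 t/2)$, and $u(\xi,t) = e^{-\xi}w(\xi,t)$.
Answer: $u(\xi, t) = e^{-\xi} \sin(2 \xi) \cos(t) + e^{-\xi} \sin(3 \xi) \cos(3 t/2) + e^{-\xi} \sin(4 \xi) \sin(2 t)$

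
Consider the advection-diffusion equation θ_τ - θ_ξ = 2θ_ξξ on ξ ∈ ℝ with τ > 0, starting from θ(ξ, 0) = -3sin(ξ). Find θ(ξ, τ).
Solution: Change to a moving frame: let η = ξ + τ, σ = τ and write θ(ξ,τ) = u(η,σ).
By the chain rule θ_τ = u_σ + u_η, θ_ξ = u_η, θ_ξξ = u_ηη.
Then θ_τ - θ_ξ = u_σ: the advection term cancels and the PDE becomes the heat equation u_σ = 2u_ηη on η ∈ ℝ.
Initial data: u(η,0) = θ(η,0) = -3sin(η).
On η ∈ ℝ each mode satisfies (sin(nη))″ = -n² sin(nη), so exp(-2n²σ) sin(nη) solves the heat equation; by superposition u(η,σ) = Σ c_n exp(-2n²σ) sin(nη).
Reading off the coefficients: c_1=-3, so u(η,σ) = -3exp(-2σ)sin(η).
Substituting back η = ξ + τ, σ = τ: θ(ξ,τ) = u(ξ + τ, τ).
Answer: θ(ξ, τ) = -3exp(-2τ)sin(ξ + τ)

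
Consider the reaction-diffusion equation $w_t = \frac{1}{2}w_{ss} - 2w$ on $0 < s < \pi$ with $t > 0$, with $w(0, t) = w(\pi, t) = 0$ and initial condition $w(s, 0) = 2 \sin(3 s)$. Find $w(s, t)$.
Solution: Substitute $w = e^{-2t}u$.
Then $w_t = e^{-2t}(u_t - 2u)$, $w_{ss} = e^{-2t}u_{ss}$; substituting and dividing by $e^{-2t}$, the lower-order terms cancel: $u_t = \frac{1}{2}u_{ss}$ (standard heat equation).
Data for $u$: $u(s,0) = w(s,0) = 2 \sin(3 s)$. The boundary conditions carry over: $u(0,t) = u(\pi,t) = 0$.
Separating variables: $u = \sum c_n e^{-n^2t/2} \sin(ns)$. From $u(s,0) = 2 \sin(3 s)$: $c_3=2$.
So $u(s,t) = 2 e^{-9 t/2} \sin(3 s)$, and $w(s,t) = e^{-2t}u(s,t)$.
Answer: $w(s, t) = 2 e^{-13 t/2} \sin(3 s)$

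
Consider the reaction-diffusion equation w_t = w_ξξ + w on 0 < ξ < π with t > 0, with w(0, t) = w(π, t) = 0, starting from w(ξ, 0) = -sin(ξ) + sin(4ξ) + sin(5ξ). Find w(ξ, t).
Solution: Substitute w = exp(t)u, i.e. u = exp(-t)w.
By the product rule, w_t = exp(t)(u_t + u), w_ξξ = exp(t)u_ξξ.
Substituting into the PDE and dividing by exp(t): u_t + u = u_ξξ + u.
The lower-order terms cancel, leaving the standard heat equation u_t = u_ξξ.
Initial data for u: u(ξ,0) = w(ξ,0) = -sin(ξ) + sin(4ξ) + sin(5ξ). The boundary conditions carry over: u(0,t) = u(π,t) = 0.
Solve for u:
  Using separation of variables u = X(ξ)T(t):
  Eigenfunctions: sin(nξ), n = 1, 2, 3, ...
  General solution: u(ξ, t) = Σ c_n sin(nξ) exp(-n² t)
  Matching u(ξ,0) = -sin(ξ) + sin(4ξ) + sin(5ξ) term by term: c_1=-1, c_4=1, c_5=1.
Hence u(ξ,t) = -exp(-t)sin(ξ) + exp(-16t)sin(4ξ) + exp(-25t)sin(5ξ).
Transform back: w(ξ,t) = exp(t)u(ξ,t).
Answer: w(ξ, t) = -sin(ξ) + exp(-15t)sin(4ξ) + exp(-24t)sin(5ξ)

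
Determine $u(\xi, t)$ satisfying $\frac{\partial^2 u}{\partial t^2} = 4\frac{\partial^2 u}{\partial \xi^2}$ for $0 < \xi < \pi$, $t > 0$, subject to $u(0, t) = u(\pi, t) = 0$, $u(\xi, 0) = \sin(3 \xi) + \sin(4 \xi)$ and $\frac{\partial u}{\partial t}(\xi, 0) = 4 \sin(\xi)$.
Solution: Separating variables: $u = \sum [A_n \cos(\omega_n t) + B_n \sin(\omega_n t)] \sin(n\xi)$, $\omega_n = 2n$. From ICs ($B_n$ = velocity coefficient / $\omega_n$): $A_3=1, A_4=1, B_1=2$.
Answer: $u(\xi, t) = 2 \sin(\xi) \sin(2 t) + \sin(3 \xi) \cos(6 t) + \sin(4 \xi) \cos(8 t)$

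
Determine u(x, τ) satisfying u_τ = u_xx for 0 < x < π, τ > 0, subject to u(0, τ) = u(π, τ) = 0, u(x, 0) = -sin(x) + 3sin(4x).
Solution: Separating variables: u = Σ c_n exp(-n²τ) sin(nx). From u(x,0) = -sin(x) + 3sin(4x): c_1=-1, c_4=3.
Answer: u(x, τ) = -exp(-τ)sin(x) + 3exp(-16τ)sin(4x)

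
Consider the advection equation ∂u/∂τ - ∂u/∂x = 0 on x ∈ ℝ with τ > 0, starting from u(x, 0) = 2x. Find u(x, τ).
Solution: By method of characteristics (waves move left with speed 1):
Along characteristics x + τ = const, u is constant, so u(x,τ) = f(x + τ) with f = u(·, 0).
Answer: u(x, τ) = 2x + 2τ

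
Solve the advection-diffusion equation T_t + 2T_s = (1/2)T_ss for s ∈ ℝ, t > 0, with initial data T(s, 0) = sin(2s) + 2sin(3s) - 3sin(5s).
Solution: Change to a moving frame: let η = s - 2t, σ = t and write T(s,t) = u(η,σ).
By the chain rule T_t = u_σ - 2u_η, T_s = u_η, T_ss = u_ηη.
Then T_t + 2T_s = u_σ: the advection term cancels and the PDE becomes the heat equation u_σ = (1/2)u_ηη on η ∈ ℝ.
Initial data: u(η,0) = T(η,0) = sin(2η) + 2sin(3η) - 3sin(5η).
On η ∈ ℝ each mode satisfies (sin(nη))″ = -n² sin(nη), so exp(-n²σ/2) sin(nη) solves the heat equation; by superposition u(η,σ) = Σ c_n exp(-n²σ/2) sin(nη).
Reading off the coefficients: c_2=1, c_3=2, c_5=-3, so u(η,σ) = exp(-2σ)sin(2η) + 2exp(-9σ/2)sin(3η) - 3exp(-25σ/2)sin(5η).
Substituting back η = s - 2t, σ = t: T(s,t) = u(s - 2t, t).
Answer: T(s, t) = exp(-2t)sin(2s - 4t) + 2exp(-9t/2)sin(3s - 6t) - 3exp(-25t/2)sin(5s - 10t)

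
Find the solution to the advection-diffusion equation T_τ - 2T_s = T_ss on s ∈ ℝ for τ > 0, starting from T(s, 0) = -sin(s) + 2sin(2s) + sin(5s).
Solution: Change to a moving frame: let η = s + 2τ, σ = τ and write T(s,τ) = u(η,σ).
By the chain rule T_τ = u_σ + 2u_η, T_s = u_η, T_ss = u_ηη.
Then T_τ - 2T_s = u_σ: the advection term cancels and the PDE becomes the heat equation u_σ = u_ηη on η ∈ ℝ.
Initial data: u(η,0) = T(η,0) = -sin(η) + 2sin(2η) + sin(5η).
On η ∈ ℝ each mode satisfies (sin(nη))″ = -n² sin(nη), so exp(-n²σ) sin(nη) solves the heat equation; by superposition u(η,σ) = Σ c_n exp(-n²σ) sin(nη).
Reading off the coefficients: c_1=-1, c_2=2, c_5=1, so u(η,σ) = -exp(-σ)sin(η) + 2exp(-4σ)sin(2η) + exp(-25σ)sin(5η).
Substituting back η = s + 2τ, σ = τ: T(s,τ) = u(s + 2τ, τ).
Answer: T(s, τ) = -exp(-τ)sin(s + 2τ) + 2exp(-4τ)sin(2s + 4τ) + exp(-25τ)sin(5s + 10τ)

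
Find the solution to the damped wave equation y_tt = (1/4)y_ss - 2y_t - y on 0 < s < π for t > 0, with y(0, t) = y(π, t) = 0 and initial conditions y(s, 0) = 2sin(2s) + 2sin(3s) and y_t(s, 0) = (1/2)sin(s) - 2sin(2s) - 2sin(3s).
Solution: Substitute y = exp(-t)u.
Then y_t = exp(-t)(u_t - u), y_tt = exp(-t)(u_tt - 2u_t + u), y_ss = exp(-t)u_ss; substituting and dividing by exp(-t), the lower-order terms cancel: u_tt = (1/4)u_ss (standard wave equation).
Data for u: u(s,0) = y(s,0) = 2sin(2s) + 2sin(3s); u_t(s,0) = y_t(s,0) + y(s,0) = (1/2)sin(s). The boundary conditions carry over: u(0,t) = u(π,t) = 0.
Separating variables: u = Σ [A_n cos(ω_n t) + B_n sin(ω_n t)] sin(ns), ω_n = n/2. From ICs (B_n = velocity coefficient / ω_n): A_2=2, A_3=2, B_1=1.
So u(s,t) = sin(s)sin(t/2) + 2sin(2s)cos(t) + 2sin(3s)cos(3t/2), and y(s,t) = exp(-t)u(s,t).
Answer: y(s, t) = exp(-t)sin(s)sin(t/2) + 2exp(-t)sin(2s)cos(t) + 2exp(-t)sin(3s)cos(3t/2)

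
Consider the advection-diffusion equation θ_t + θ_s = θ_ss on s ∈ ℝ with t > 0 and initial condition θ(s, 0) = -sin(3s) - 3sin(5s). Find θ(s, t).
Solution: Change to a moving frame: let η = s - t, σ = t and write θ(s,t) = u(η,σ).
By the chain rule θ_t = u_σ - u_η, θ_s = u_η, θ_ss = u_ηη.
Then θ_t + θ_s = u_σ: the advection term cancels and the PDE becomes the heat equation u_σ = u_ηη on η ∈ ℝ.
Initial data: u(η,0) = θ(η,0) = -sin(3η) - 3sin(5η).
On η ∈ ℝ each mode satisfies (sin(nη))″ = -n² sin(nη), so exp(-n²σ) sin(nη) solves the heat equation; by superposition u(η,σ) = Σ c_n exp(-n²σ) sin(nη).
Reading off the coefficients: c_3=-1, c_5=-3, so u(η,σ) = -exp(-9σ)sin(3η) - 3exp(-25σ)sin(5η).
Substituting back η = s - t, σ = t: θ(s,t) = u(s - t, t).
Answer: θ(s, t) = -exp(-9t)sin(3s - 3t) - 3exp(-25t)sin(5s - 5t)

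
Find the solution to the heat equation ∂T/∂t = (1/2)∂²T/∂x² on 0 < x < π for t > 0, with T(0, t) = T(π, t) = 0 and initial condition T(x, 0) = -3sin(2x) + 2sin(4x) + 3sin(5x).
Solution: Using separation of variables T = X(x)G(t):
Eigenfunctions: sin(nx), n = 1, 2, 3, ...
General solution: T(x, t) = Σ c_n sin(nx) exp(-n² t/2)
Matching T(x,0) = -3sin(2x) + 2sin(4x) + 3sin(5x) term by term: c_2=-3, c_4=2, c_5=3.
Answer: T(x, t) = -3exp(-2t)sin(2x) + 2exp(-8t)sin(4x) + 3exp(-25t/2)sin(5x)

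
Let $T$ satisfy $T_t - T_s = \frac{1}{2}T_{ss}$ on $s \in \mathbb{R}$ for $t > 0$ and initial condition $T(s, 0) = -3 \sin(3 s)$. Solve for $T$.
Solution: Moving frame: $\eta = s + t$, $\sigma = t$, $T = u(\eta,\sigma)$, so $T_t = u_{\sigma} + u_{\eta}$ and $T_{ss} = u_{\eta\eta}$.
Hence $T_t - T_s = u_{\sigma}$ and the PDE becomes the heat equation $u_{\sigma} = \frac{1}{2}u_{\eta\eta}$ on $\eta \in \mathbb{R}$.
Initial data: $u(\eta,0) = T(\eta,0) = -3 \sin(3 \eta)$. Each mode $\sin(n\eta)$ decays as $e^{-n^2\sigma/2}$ on $\mathbb{R}$, so $u(\eta,\sigma) = \sum c_n e^{-n^2\sigma/2} \sin(n\eta)$ with $c_3=-3$: $u(\eta,\sigma) = -3 e^{-9 \sigma/2} \sin(3 \eta)$.
Substituting back: $T(s,t) = u(s + t, t)$.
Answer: $T(s, t) = -3 e^{-9 t/2} \sin(3 s + 3 t)$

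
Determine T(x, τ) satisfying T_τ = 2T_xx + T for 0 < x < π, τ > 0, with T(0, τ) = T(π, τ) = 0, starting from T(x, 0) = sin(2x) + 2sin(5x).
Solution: Substitute T = exp(τ)u, i.e. u = exp(-τ)T.
By the product rule, T_τ = exp(τ)(u_τ + u), T_xx = exp(τ)u_xx.
Substituting into the PDE and dividing by exp(τ): u_τ + u = 2u_xx + u.
The lower-order terms cancel, leaving the standard heat equation u_τ = 2u_xx.
Initial data for u: u(x,0) = T(x,0) = sin(2x) + 2sin(5x). The boundary conditions carry over: u(0,τ) = u(π,τ) = 0.
Solve for u:
  Using separation of variables u = X(x)G(τ):
  Eigenfunctions: sin(nx), n = 1, 2, 3, ...
  General solution: u(x, τ) = Σ c_n sin(nx) exp(-2n² τ)
  Matching u(x,0) = sin(2x) + 2sin(5x) term by term: c_2=1, c_5=2.
Hence u(x,τ) = exp(-8τ)sin(2x) + 2exp(-50τ)sin(5x).
Transform back: T(x,τ) = exp(τ)u(x,τ).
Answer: T(x, τ) = exp(-7τ)sin(2x) + 2exp(-49τ)sin(5x)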